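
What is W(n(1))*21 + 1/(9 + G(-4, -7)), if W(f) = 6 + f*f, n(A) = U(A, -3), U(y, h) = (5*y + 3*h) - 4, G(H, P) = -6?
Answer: 4411/3 ≈ 1470.3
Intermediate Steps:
U(y, h) = -4 + 3*h + 5*y (U(y, h) = (3*h + 5*y) - 4 = -4 + 3*h + 5*y)
n(A) = -13 + 5*A (n(A) = -4 + 3*(-3) + 5*A = -4 - 9 + 5*A = -13 + 5*A)
W(f) = 6 + f**2
W(n(1))*21 + 1/(9 + G(-4, -7)) = (6 + (-13 + 5*1)**2)*21 + 1/(9 - 6) = (6 + (-13 + 5)**2)*21 + 1/3 = (6 + (-8)**2)*21 + 1/3 = (6 + 64)*21 + 1/3 = 70*21 + 1/3 = 1470 + 1/3 = 4411/3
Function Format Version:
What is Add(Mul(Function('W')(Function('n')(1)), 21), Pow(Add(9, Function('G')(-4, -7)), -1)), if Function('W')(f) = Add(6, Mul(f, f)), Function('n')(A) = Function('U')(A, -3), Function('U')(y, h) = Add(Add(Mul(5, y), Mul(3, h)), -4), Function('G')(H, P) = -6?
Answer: Rational(4411, 3) ≈ 1470.3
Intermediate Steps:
Function('U')(y, h) = Add(-4, Mul(3, h), Mul(5, y)) (Function('U')(y, h) = Add(Add(Mul(3, h), Mul(5, y)), -4) = Add(-4, Mul(3, h), Mul(5, y)))
Function('n')(A) = Add(-13, Mul(5, A)) (Function('n')(A) = Add(-4, Mul(3, -3), Mul(5, A)) = Add(-4, -9, Mul(5, A)) = Add(-13, Mul(5, A)))
Function('W')(f) = Add(6, Pow(f, 2))
Add(Mul(Function('W')(Function('n')(1)), 21), Pow(Add(9, Function('G')(-4, -7)), -1)) = Add(Mul(Add(6, Pow(Add(-13, Mul(5, 1)), 2)), 21), Pow(Add(9, -6), -1)) = Add(Mul(Add(6, Pow(Add(-13, 5), 2)), 21), Pow(3, -1)) = Add(Mul(Add(6, Pow(-8, 2)), 21), Rational(1, 3)) = Add(Mul(Add(6, 64), 21), Rational(1, 3)) = Add(Mul(70, 21), Rational(1, 3)) = Add(1470, Rational(1, 3)) = Rational(4411, 3)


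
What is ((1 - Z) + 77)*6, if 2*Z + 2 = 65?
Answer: 279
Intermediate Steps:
Z = 63/2 (Z = -1 + (½)*65 = -1 + 65/2 = 63/2 ≈ 31.500)
((1 - Z) + 77)*6 = ((1 - 1*63/2) + 77)*6 = ((1 - 63/2) + 77)*6 = (-61/2 + 77)*6 = (93/2)*6 = 279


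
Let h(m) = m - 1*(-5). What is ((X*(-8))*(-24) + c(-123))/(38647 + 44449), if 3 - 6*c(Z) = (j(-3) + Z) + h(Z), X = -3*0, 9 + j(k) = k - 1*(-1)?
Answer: 5/9776 ≈ 0.00051146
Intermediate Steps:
h(m) = 5 + m (h(m) = m + 5 = 5 + m)
j(k) = -8 + k (j(k) = -9 + (k - 1*(-1)) = -9 + (k + 1) = -9 + (1 + k) = -8 + k)
X = 0
c(Z) = 3/2 - Z/3 (c(Z) = ½ - (((-8 - 3) + Z) + (5 + Z))/6 = ½ - ((-11 + Z) + (5 + Z))/6 = ½ - (-6 + 2*Z)/6 = ½ + (1 - Z/3) = 3/2 - Z/3)
((X*(-8))*(-24) + c(-123))/(38647 + 44449) = ((0*(-8))*(-24) + (3/2 - ⅓*(-123)))/(38647 + 44449) = (0*(-24) + (3/2 + 41))/83096 = (0 + 85/2)*(1/83096) = (85/2)*(1/83096) = 5/9776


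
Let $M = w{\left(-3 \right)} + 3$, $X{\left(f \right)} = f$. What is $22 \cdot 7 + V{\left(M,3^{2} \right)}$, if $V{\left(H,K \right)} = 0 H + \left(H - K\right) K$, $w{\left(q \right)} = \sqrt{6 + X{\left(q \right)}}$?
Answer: $100 + 9 \sqrt{3} \approx 115.59$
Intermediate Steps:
$w{\left(q \right)} = \sqrt{6 + q}$
$M = 3 + \sqrt{3}$ ($M = \sqrt{6 - 3} + 3 = \sqrt{3} + 3 = 3 + \sqrt{3} \approx 4.732$)
$V{\left(H,K \right)} = K \left(H - K\right)$ ($V{\left(H,K \right)} = 0 + K \left(H - K\right) = K \left(H - K\right)$)
$22 \cdot 7 + V{\left(M,3^{2} \right)} = 22 \cdot 7 + 3^{2} \left(\left(3 + \sqrt{3}\right) - 3^{2}\right) = 154 + 9 \left(\left(3 + \sqrt{3}\right) - 9\right) = 154 + 9 \left(-6 + \sqrt{3}\right) = 154 - \left(54 - 9 \sqrt{3}\right) = 100 + 9 \sqrt{3}$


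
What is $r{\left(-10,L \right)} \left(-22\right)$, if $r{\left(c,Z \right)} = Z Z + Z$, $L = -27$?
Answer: $-15444$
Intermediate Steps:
$r{\left(c,Z \right)} = Z + Z^{2}$ ($r{\left(c,Z \right)} = Z^{2} + Z = Z + Z^{2}$)
$r{\left(-10,L \right)} \left(-22\right) = - 27 \left(1 - 27\right) \left(-22\right) = \left(-27\right) \left(-26\right) \left(-22\right) = 702 \left(-22\right) = -15444$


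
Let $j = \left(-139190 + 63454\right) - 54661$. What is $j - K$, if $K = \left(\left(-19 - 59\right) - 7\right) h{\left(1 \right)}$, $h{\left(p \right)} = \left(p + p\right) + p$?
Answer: $-130142$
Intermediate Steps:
$h{\left(p \right)} = 3 p$ ($h{\left(p \right)} = 2 p + p = 3 p$)
$j = -130397$ ($j = -75736 - 54661 = -130397$)
$K = -255$ ($K = \left(\left(-19 - 59\right) - 7\right) 3 \cdot 1 = \left(-78 - 7\right) 3 = \left(-85\right) 3 = -255$)
$j - K = -130397 - -255 = -130397 + 255 = -130142$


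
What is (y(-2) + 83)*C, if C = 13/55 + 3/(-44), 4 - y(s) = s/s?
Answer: 1591/110 ≈ 14.464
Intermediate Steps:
y(s) = 3 (y(s) = 4 - s/s = 4 - 1*1 = 4 - 1 = 3)
C = 37/220 (C = 13*(1/55) + 3*(-1/44) = 13/55 - 3/44 = 37/220 ≈ 0.16818)
(y(-2) + 83)*C = (3 + 83)*(37/220) = 86*(37/220) = 1591/110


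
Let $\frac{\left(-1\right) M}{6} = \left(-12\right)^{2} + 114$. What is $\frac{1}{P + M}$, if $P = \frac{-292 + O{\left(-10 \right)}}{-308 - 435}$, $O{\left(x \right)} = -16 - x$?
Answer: $- \frac{743}{1149866} \approx -0.00064616$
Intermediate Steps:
$P = \frac{298}{743}$ ($P = \frac{-292 - 6}{-308 - 435} = \frac{-292 + \left(-16 + 10\right)}{-743} = \left(-292 - 6\right) \left(- \frac{1}{743}\right) = \left(-298\right) \left(- \frac{1}{743}\right) = \frac{298}{743} \approx 0.40108$)
$M = -1548$ ($M = - 6 \left(\left(-12\right)^{2} + 114\right) = - 6 \left(144 + 114\right) = \left(-6\right) 258 = -1548$)
$\frac{1}{P + M} = \frac{1}{\frac{298}{743} - 1548} = \frac{1}{- \frac{1149866}{743}} = - \frac{743}{1149866}$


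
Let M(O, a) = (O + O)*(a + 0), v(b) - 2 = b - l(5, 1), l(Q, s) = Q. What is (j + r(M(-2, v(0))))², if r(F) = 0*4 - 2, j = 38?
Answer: 1296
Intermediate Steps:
v(b) = -3 + b (v(b) = 2 + (b - 1*5) = 2 + (b - 5) = 2 + (-5 + b) = -3 + b)
M(O, a) = 2*O*a (M(O, a) = (2*O)*a = 2*O*a)
r(F) = -2 (r(F) = 0 - 2 = -2)
(j + r(M(-2, v(0))))² = (38 - 2)² = 36² = 1296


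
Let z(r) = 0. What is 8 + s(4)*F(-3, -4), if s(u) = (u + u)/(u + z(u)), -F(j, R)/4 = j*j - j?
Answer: -88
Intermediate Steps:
F(j, R) = -4*j² + 4*j (F(j, R) = -4*(j*j - j) = -4*(j² - j) = -4*j² + 4*j)
s(u) = 2 (s(u) = (u + u)/(u + 0) = (2*u)/u = 2)
8 + s(4)*F(-3, -4) = 8 + 2*(4*(-3)*(1 - 1*(-3))) = 8 + 2*(4*(-3)*(1 + 3)) = 8 + 2*(4*(-3)*4) = 8 + 2*(-48) = 8 - 96 = -88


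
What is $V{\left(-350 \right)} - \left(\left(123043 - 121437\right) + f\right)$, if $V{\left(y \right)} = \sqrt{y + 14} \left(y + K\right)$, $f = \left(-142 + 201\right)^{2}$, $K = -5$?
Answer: $-5087 - 1420 i \sqrt{21} \approx -5087.0 - 6507.3 i$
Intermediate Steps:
$f = 3481$ ($f = 59^{2} = 3481$)
$V{\left(y \right)} = \sqrt{14 + y} \left(-5 + y\right)$ ($V{\left(y \right)} = \sqrt{y + 14} \left(y - 5\right) = \sqrt{14 + y} \left(-5 + y\right)$)
$V{\left(-350 \right)} - \left(\left(123043 - 121437\right) + f\right) = \sqrt{14 - 350} \left(-5 - 350\right) - \left(\left(123043 - 121437\right) + 3481\right) = \sqrt{-336} \left(-355\right) - \left(1606 + 3481\right) = 4 i \sqrt{21} \left(-355\right) - 5087 = - 1420 i \sqrt{21} - 5087 = -5087 - 1420 i \sqrt{21}$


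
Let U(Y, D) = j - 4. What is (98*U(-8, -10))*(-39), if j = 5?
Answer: -3822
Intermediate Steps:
U(Y, D) = 1 (U(Y, D) = 5 - 4 = 1)
(98*U(-8, -10))*(-39) = (98*1)*(-39) = 98*(-39) = -3822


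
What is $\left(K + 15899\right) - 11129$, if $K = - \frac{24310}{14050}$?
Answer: $\frac{6699419}{1405} \approx 4768.3$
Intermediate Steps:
$K = - \frac{2431}{1405}$ ($K = \left(-24310\right) \frac{1}{14050} = - \frac{2431}{1405} \approx -1.7302$)
$\left(K + 15899\right) - 11129 = \left(- \frac{2431}{1405} + 15899\right) - 11129 = \frac{22335664}{1405} - 11129 = \frac{6699419}{1405}$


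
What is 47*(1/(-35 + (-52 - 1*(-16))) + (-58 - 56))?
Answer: -380465/71 ≈ -5358.7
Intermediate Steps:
47*(1/(-35 + (-52 - 1*(-16))) + (-58 - 56)) = 47*(1/(-35 + (-52 + 16)) - 114) = 47*(1/(-35 - 36) - 114) = 47*(1/(-71) - 114) = 47*(-1/71 - 114) = 47*(-8095/71) = -380465/71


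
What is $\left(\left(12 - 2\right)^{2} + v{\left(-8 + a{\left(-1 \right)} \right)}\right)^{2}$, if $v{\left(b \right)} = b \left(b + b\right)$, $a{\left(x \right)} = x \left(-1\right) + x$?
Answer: $51984$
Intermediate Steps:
$a{\left(x \right)} = 0$ ($a{\left(x \right)} = - x + x = 0$)
$v{\left(b \right)} = 2 b^{2}$ ($v{\left(b \right)} = b 2 b = 2 b^{2}$)
$\left(\left(12 - 2\right)^{2} + v{\left(-8 + a{\left(-1 \right)} \right)}\right)^{2} = \left(\left(12 - 2\right)^{2} + 2 \left(-8 + 0\right)^{2}\right)^{2} = \left(10^{2} + 2 \left(-8\right)^{2}\right)^{2} = \left(100 + 2 \cdot 64\right)^{2} = \left(100 + 128\right)^{2} = 228^{2} = 51984$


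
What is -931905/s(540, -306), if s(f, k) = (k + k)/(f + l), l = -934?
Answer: -20398365/34 ≈ -5.9995e+5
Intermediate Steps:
s(f, k) = 2*k/(-934 + f) (s(f, k) = (k + k)/(f - 934) = (2*k)/(-934 + f) = 2*k/(-934 + f))
-931905/s(540, -306) = -931905/(2*(-306)/(-934 + 540)) = -931905/(2*(-306)/(-394)) = -931905/(2*(-306)*(-1/394)) = -931905/306/197 = -931905*197/306 = -20398365/34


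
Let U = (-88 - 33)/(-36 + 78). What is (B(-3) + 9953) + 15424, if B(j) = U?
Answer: 1065713/42 ≈ 25374.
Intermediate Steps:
U = -121/42 ≈ -2.8810
B(j) = -121/42
(B(-3) + 9953) + 15424 = (-121/42 + 9953) + 15424 = 417905/42 + 15424 = 1065713/42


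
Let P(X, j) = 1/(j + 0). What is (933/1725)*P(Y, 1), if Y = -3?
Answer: 311/575 ≈ 0.54087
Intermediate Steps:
P(X, j) = 1/j
(933/1725)*P(Y, 1) = (933/1725)/1 = (933*(1/1725))*1 = (311/575)*1 = 311/575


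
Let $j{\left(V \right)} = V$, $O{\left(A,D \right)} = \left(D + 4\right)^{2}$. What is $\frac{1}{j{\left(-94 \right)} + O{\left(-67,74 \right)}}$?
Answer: $\frac{1}{5990} \approx 0.00016694$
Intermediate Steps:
$O{\left(A,D \right)} = \left(4 + D\right)^{2}$
$\frac{1}{j{\left(-94 \right)} + O{\left(-67,74 \right)}} = \frac{1}{-94 + \left(4 + 74\right)^{2}} = \frac{1}{-94 + 78^{2}} = \frac{1}{-94 + 6084} = \frac{1}{5990}$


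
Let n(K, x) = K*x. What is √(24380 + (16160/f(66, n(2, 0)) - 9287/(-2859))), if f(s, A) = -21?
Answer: √9457772939097/20013 ≈ 153.67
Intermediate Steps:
√(24380 + (16160/f(66, n(2, 0)) - 9287/(-2859))) = √(24380 + (16160/(-21) - 9287/(-2859))) = √(24380 + (16160*(-1/21) - 9287*(-1/2859))) = √(24380 + (-16160/21 + 9287/2859)) = √(24380 - 15335471/20013) = √(472581469/20013) = √9457772939097/20013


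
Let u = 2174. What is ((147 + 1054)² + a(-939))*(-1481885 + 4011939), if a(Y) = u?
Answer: 3654852757050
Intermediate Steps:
a(Y) = 2174
((147 + 1054)² + a(-939))*(-1481885 + 4011939) = ((147 + 1054)² + 2174)*(-1481885 + 4011939) = (1201² + 2174)*2530054 = (1442401 + 2174)*2530054 = 1444575*2530054 = 3654852757050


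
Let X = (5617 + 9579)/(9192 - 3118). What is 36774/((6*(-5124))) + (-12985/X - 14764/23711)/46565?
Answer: -71511199321483/54688415679380 ≈ -1.3076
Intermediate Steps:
X = 7598/3037 (X = 15196/6074 = 15196*(1/6074) = 7598/3037 ≈ 2.5018)
36774/((6*(-5124))) + (-12985/X - 14764/23711)/46565 = 36774/((6*(-5124))) + (-12985/7598/3037 - 14764/23711)/46565 = 36774/(-30744) + (-12985*3037/7598 - 14764*1/23711)*(1/46565) = 36774*(-1/30744) + (-39435445/7598 - 14764/23711)*(1/46565) = -2043/1708 - 7138671857/1375238*1/46565 = -2043/1708 - 7138671857/64037957470 = -71511199321483/54688415679380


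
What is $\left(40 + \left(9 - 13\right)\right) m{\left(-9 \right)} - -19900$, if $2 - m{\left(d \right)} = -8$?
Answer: $20260$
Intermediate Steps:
$m{\left(d \right)} = 10$ ($m{\left(d \right)} = 2 - -8 = 2 + 8 = 10$)
$\left(40 + \left(9 - 13\right)\right) m{\left(-9 \right)} - -19900 = \left(40 + \left(9 - 13\right)\right) 10 - -19900 = \left(40 - 4\right) 10 + 19900 = 36 \cdot 10 + 19900 = 360 + 19900 = 20260$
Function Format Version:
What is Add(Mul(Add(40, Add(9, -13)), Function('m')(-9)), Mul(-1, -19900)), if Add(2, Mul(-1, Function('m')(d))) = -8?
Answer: 20260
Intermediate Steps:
Function('m')(d) = 10 (Function('m')(d) = Add(2, Mul(-1, -8)) = Add(2, 8) = 10)
Add(Mul(Add(40, Add(9, -13)), Function('m')(-9)), Mul(-1, -19900)) = Add(Mul(Add(40, Add(9, -13)), 10), Mul(-1, -19900)) = Add(Mul(Add(40, -4), 10), 19900) = Add(Mul(36, 10), 19900) = Add(360, 19900) = 20260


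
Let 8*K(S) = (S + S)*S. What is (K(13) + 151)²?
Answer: 597529/16 ≈ 37346.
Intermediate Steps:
K(S) = S²/4 (K(S) = ((S + S)*S)/8 = ((2*S)*S)/8 = (2*S²)/8 = S²/4)
(K(13) + 151)² = ((¼)*13² + 151)² = ((¼)*169 + 151)² = (169/4 + 151)² = (773/4)² = 597529/16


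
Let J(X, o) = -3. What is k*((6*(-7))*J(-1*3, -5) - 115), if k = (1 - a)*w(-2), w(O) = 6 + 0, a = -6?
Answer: 462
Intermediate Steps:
w(O) = 6
k = 42 (k = (1 - 1*(-6))*6 = (1 + 6)*6 = 7*6 = 42)
k*((6*(-7))*J(-1*3, -5) - 115) = 42*((6*(-7))*(-3) - 115) = 42*(-42*(-3) - 115) = 42*(126 - 115) = 42*11 = 462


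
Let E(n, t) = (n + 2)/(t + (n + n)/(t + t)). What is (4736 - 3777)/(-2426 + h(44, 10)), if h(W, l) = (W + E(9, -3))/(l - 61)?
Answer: -41922/106087 ≈ -0.39517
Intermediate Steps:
E(n, t) = (2 + n)/(t + n/t) (E(n, t) = (2 + n)/(t + (2*n)/((2*t))) = (2 + n)/(t + (2*n)*(1/(2*t))) = (2 + n)/(t + n/t))
h(W, l) = (-11/6 + W)/(-61 + l) (h(W, l) = (W - 3*(2 + 9)/(9 + (-3)²))/(l - 61) = (W - 3*11/(9 + 9))/(-61 + l) = (W - 3*11/18)/(-61 + l) = (W - 3*1/18*11)/(-61 + l) = (W - 11/6)/(-61 + l) = (-11/6 + W)/(-61 + l))
(4736 - 3777)/(-2426 + h(44, 10)) = (4736 - 3777)/(-2426 + (-11/6 + 44)/(-61 + 10)) = 959/(-2426 + (253/6)/(-51)) = 959/(-2426 - 1/51*253/6) = 959/(-2426 - 253/306) = 959/(-742609/306) = 959*(-306/742609) = -41922/106087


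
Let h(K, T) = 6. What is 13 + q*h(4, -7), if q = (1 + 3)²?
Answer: 109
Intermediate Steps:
q = 16 (q = 4² = 16)
13 + q*h(4, -7) = 13 + 16*6 = 13 + 96 = 109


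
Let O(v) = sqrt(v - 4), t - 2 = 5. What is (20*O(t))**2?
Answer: 1200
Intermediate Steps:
t = 7 (t = 2 + 5 = 7)
O(v) = sqrt(-4 + v)
(20*O(t))**2 = (20*sqrt(-4 + 7))**2 = (20*sqrt(3))**2 = 1200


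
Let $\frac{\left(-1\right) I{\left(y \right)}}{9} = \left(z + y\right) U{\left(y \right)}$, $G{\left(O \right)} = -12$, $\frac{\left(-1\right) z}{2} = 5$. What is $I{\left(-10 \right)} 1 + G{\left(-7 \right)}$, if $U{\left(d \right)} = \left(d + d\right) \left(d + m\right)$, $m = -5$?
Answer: $53988$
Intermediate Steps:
$z = -10$ ($z = \left(-2\right) 5 = -10$)
$U{\left(d \right)} = 2 d \left(-5 + d\right)$ ($U{\left(d \right)} = \left(d + d\right) \left(d - 5\right) = 2 d \left(-5 + d\right)$)
$I{\left(y \right)} = - 18 y \left(-10 + y\right) \left(-5 + y\right)$ ($I{\left(y \right)} = - 9 \left(-10 + y\right) 2 y \left(-5 + y\right) = - 9 \cdot 2 y \left(-10 + y\right) \left(-5 + y\right) = - 18 y \left(-10 + y\right) \left(-5 + y\right)$)
$I{\left(-10 \right)} 1 + G{\left(-7 \right)} = \left(-18\right) \left(-10\right) \left(-10 - 10\right) \left(-5 - 10\right) 1 - 12 = \left(-18\right) \left(-10\right) \left(-20\right) \left(-15\right) 1 - 12 = 54000 \cdot 1 - 12 = 54000 - 12 = 53988$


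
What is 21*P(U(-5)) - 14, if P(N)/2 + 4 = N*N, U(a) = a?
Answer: 868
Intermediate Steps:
P(N) = -8 + 2*N² (P(N) = -8 + 2*(N*N) = -8 + 2*N²)
21*P(U(-5)) - 14 = 21*(-8 + 2*(-5)²) - 14 = 21*(-8 + 2*25) - 14 = 21*(-8 + 50) - 14 = 21*42 - 14 = 882 - 14 = 868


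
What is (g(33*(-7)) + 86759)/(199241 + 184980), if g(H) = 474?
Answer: 87233/384221 ≈ 0.22704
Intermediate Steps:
(g(33*(-7)) + 86759)/(199241 + 184980) = (474 + 86759)/(199241 + 184980) = 87233/384221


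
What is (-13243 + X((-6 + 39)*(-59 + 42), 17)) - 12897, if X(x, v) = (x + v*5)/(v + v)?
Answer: -26154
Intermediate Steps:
X(x, v) = (x + 5*v)/(2*v) (X(x, v) = (x + 5*v)/((2*v)) = (x + 5*v)*(1/(2*v)) = (x + 5*v)/(2*v))
(-13243 + X((-6 + 39)*(-59 + 42), 17)) - 12897 = (-13243 + (½)*((-6 + 39)*(-59 + 42) + 5*17)/17) - 12897 = (-13243 + (½)*(1/17)*(33*(-17) + 85)) - 12897 = (-13243 + (½)*(1/17)*(-561 + 85)) - 12897 = (-13243 + (½)*(1/17)*(-476)) - 12897 = (-13243 - 14) - 12897 = -13257 - 12897 = -26154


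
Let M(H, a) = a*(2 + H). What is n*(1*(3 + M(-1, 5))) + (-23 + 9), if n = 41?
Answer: 314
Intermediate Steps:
n*(1*(3 + M(-1, 5))) + (-23 + 9) = 41*(1*(3 + 5*(2 - 1))) + (-23 + 9) = 41*(1*(3 + 5*1)) - 14 = 41*(1*(3 + 5)) - 14 = 41*(1*8) - 14 = 41*8 - 14 = 328 - 14 = 314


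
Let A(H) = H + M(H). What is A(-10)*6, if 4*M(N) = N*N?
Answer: 90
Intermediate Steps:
M(N) = N**2/4 (M(N) = (N*N)/4 = N**2/4)
A(H) = H + H**2/4
A(-10)*6 = ((1/4)*(-10)*(4 - 10))*6 = ((1/4)*(-10)*(-6))*6 = 15*6 = 90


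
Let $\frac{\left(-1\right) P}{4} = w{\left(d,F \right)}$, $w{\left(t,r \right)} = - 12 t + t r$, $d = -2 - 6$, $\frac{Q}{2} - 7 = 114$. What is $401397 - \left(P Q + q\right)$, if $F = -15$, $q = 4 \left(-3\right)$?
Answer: $610497$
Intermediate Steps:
$Q = 242$ ($Q = 14 + 2 \cdot 114 = 14 + 228 = 242$)
$q = -12$
$d = -8$
$w{\left(t,r \right)} = - 12 t + r t$
$P = -864$ ($P = - 4 \left(- 8 \left(-12 - 15\right)\right) = - 4 \left(\left(-8\right) \left(-27\right)\right) = \left(-4\right) 216 = -864$)
$401397 - \left(P Q + q\right) = 401397 - \left(\left(-864\right) 242 - 12\right) = 401397 - \left(-209088 - 12\right) = 401397 - -209100 = 401397 + 209100 = 610497$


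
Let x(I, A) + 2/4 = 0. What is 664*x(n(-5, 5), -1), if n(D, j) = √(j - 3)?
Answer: -332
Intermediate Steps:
n(D, j) = √(-3 + j)
x(I, A) = -½ (x(I, A) = -½ + 0 = -½)
664*x(n(-5, 5), -1) = 664*(-½) = -332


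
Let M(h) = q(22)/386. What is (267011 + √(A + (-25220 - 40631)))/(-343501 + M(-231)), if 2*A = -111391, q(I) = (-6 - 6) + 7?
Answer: -103066246/132591391 - 193*I*√486186/132591391 ≈ -0.77732 - 0.0010149*I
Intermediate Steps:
q(I) = -5 (q(I) = -12 + 7 = -5)
A = -111391/2 (A = (½)*(-111391) = -111391/2 ≈ -55696.)
M(h) = -5/386
(267011 + √(A + (-25220 - 40631)))/(-343501 + M(-231)) = (267011 + √(-111391/2 + (-25220 - 40631)))/(-343501 - 5/386) = (267011 + √(-111391/2 - 65851))/(-132591391/386) = (267011 + √(-243093/2))*(-386/132591391) = (267011 + I*√486186/2)*(-386/132591391) = -103066246/132591391 - 193*I*√486186/132591391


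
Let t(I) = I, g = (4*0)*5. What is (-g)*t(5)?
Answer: 0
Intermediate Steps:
g = 0 (g = 0*5 = 0)
(-g)*t(5) = -1*0*5 = 0*5 = 0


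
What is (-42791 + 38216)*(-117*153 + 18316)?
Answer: -1898625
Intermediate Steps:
(-42791 + 38216)*(-117*153 + 18316) = -4575*(-17901 + 18316) = -4575*415 = -1898625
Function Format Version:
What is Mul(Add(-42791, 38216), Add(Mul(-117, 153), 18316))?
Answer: -1898625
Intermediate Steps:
Mul(Add(-42791, 38216), Add(Mul(-117, 153), 18316)) = Mul(-4575, Add(-17901, 18316)) = Mul(-4575, 415) = -1898625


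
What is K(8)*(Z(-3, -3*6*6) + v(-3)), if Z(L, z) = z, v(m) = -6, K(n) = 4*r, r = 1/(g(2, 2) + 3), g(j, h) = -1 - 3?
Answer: 456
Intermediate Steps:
g(j, h) = -4
r = -1 (r = 1/(-4 + 3) = 1/(-1) = -1)
K(n) = -4 (K(n) = 4*(-1) = -4)
K(8)*(Z(-3, -3*6*6) + v(-3)) = -4*(-3*6*6 - 6) = -4*(-18*6 - 6) = -4*(-108 - 6) = -4*(-114) = 456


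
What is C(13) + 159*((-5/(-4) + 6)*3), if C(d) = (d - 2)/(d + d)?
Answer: 179851/52 ≈ 3458.7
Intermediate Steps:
C(d) = (-2 + d)/(2*d) (C(d) = (-2 + d)/((2*d)) = (-2 + d)*(1/(2*d)) = (-2 + d)/(2*d))
C(13) + 159*((-5/(-4) + 6)*3) = (½)*(-2 + 13)/13 + 159*((-5/(-4) + 6)*3) = (½)*(1/13)*11 + 159*((-5*(-¼) + 6)*3) = 11/26 + 159*((5/4 + 6)*3) = 11/26 + 159*((29/4)*3) = 11/26 + 159*(87/4) = 11/26 + 13833/4 = 179851/52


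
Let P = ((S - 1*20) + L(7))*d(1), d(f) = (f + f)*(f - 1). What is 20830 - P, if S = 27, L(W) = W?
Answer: 20830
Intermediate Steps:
d(f) = 2*f*(-1 + f) (d(f) = (2*f)*(-1 + f) = 2*f*(-1 + f))
P = 0 (P = ((27 - 1*20) + 7)*(2*1*(-1 + 1)) = ((27 - 20) + 7)*(2*1*0) = (7 + 7)*0 = 14*0 = 0)
20830 - P = 20830 - 1*0 = 20830 + 0 = 20830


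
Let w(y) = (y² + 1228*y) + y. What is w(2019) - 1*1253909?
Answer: 5303803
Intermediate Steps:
w(y) = y² + 1229*y
w(2019) - 1*1253909 = 2019*(1229 + 2019) - 1*1253909 = 2019*3248 - 1253909 = 6557712 - 1253909 = 5303803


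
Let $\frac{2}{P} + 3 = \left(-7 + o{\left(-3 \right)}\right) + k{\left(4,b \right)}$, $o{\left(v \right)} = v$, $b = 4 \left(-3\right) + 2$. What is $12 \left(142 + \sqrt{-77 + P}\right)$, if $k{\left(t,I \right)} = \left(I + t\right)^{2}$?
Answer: $1704 + \frac{12 i \sqrt{40687}}{23} \approx 1704.0 + 105.24 i$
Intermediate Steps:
$b = -10$ ($b = -12 + 2 = -10$)
$P = \frac{2}{23}$ ($P = \frac{2}{-3 + \left(\left(-7 - 3\right) + \left(-10 + 4\right)^{2}\right)} = \frac{2}{-3 - \left(10 - \left(-6\right)^{2}\right)} = \frac{2}{-3 + \left(-10 + 36\right)} = \frac{2}{-3 + 26} = \frac{2}{23} \approx 0.086957$)
$12 \left(142 + \sqrt{-77 + P}\right) = 12 \left(142 + \sqrt{-77 + \frac{2}{23}}\right) = 12 \left(142 + \sqrt{- \frac{1769}{23}}\right) = 12 \left(142 + \frac{i \sqrt{40687}}{23}\right) = 1704 + \frac{12 i \sqrt{40687}}{23}$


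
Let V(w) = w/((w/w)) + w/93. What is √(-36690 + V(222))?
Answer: I*√35043454/31 ≈ 190.96*I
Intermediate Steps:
V(w) = 94*w/93 (V(w) = w/1 + w*(1/93) = w*1 + w/93 = w + w/93 = 94*w/93)
√(-36690 + V(222)) = √(-36690 + (94/93)*222) = √(-36690 + 6956/31) = √(-1130434/31) = I*√35043454/31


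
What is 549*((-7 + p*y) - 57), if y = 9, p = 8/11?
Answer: -346968/11 ≈ -31543.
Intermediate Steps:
p = 8/11 (p = 8*(1/11) = 8/11 ≈ 0.72727)
549*((-7 + p*y) - 57) = 549*((-7 + (8/11)*9) - 57) = 549*((-7 + 72/11) - 57) = 549*(-5/11 - 57) = 549*(-632/11) = -346968/11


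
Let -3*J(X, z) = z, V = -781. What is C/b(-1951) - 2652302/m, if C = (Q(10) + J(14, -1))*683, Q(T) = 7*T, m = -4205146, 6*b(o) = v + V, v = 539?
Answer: -27531603498/23128303 ≈ -1190.4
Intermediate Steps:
b(o) = -121/3 (b(o) = (539 - 781)/6 = (⅙)*(-242) = -121/3)
J(X, z) = -z/3
C = 144113/3 (C = (7*10 - ⅓*(-1))*683 = (70 + ⅓)*683 = (211/3)*683 = 144113/3 ≈ 48038.)
C/b(-1951) - 2652302/m = 144113/(3*(-121/3)) - 2652302/(-4205146) = (144113/3)*(-3/121) - 2652302*(-1/4205146) = -144113/121 + 1326151/2102573 = -27531603498/23128303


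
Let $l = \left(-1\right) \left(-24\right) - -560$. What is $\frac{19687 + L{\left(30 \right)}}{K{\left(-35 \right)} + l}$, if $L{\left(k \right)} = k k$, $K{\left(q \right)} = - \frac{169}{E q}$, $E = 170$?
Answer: $\frac{122492650}{3474969} \approx 35.25$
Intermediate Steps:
$K{\left(q \right)} = - \frac{169}{170 q}$
$l = 584$ ($l = 24 + 560 = 584$)
$L{\left(k \right)} = k^{2}$
$\frac{19687 + L{\left(30 \right)}}{K{\left(-35 \right)} + l} = \frac{19687 + 30^{2}}{- \frac{169}{170 \left(-35\right)} + 584} = \frac{19687 + 900}{\left(- \frac{169}{170}\right) \left(- \frac{1}{35}\right) + 584} = \frac{20587}{\frac{169}{5950} + 584} = \frac{20587}{\frac{3474969}{5950}} = 20587 \cdot \frac{5950}{3474969} = \frac{122492650}{3474969}$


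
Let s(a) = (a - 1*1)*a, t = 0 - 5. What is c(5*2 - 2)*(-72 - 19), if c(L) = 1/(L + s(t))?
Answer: -91/38 ≈ -2.3947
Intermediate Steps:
t = -5
s(a) = a*(-1 + a) (s(a) = (a - 1)*a = (-1 + a)*a = a*(-1 + a))
c(L) = 1/(30 + L) (c(L) = 1/(L - 5*(-1 - 5)) = 1/(L - 5*(-6)) = 1/(L + 30) = 1/(30 + L))
c(5*2 - 2)*(-72 - 19) = (-72 - 19)/(30 + (5*2 - 2)) = -91/(30 + (10 - 2)) = -91/(30 + 8) = -91/38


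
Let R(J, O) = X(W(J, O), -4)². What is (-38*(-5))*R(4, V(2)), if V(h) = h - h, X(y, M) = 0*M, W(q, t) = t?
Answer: 0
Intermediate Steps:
X(y, M) = 0
V(h) = 0
R(J, O) = 0 (R(J, O) = 0² = 0)
(-38*(-5))*R(4, V(2)) = -38*(-5)*0 = 190*0 = 0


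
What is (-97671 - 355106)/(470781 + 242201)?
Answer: -452777/712982 ≈ -0.63505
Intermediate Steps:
(-97671 - 355106)/(470781 + 242201) = -452777/712982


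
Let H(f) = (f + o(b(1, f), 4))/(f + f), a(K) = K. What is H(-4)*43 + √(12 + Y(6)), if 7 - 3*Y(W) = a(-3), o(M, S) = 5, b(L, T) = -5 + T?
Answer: -43/8 + √138/3 ≈ -1.4592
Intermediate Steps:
H(f) = (5 + f)/(2*f) (H(f) = (f + 5)/(f + f) = (5 + f)/((2*f)) = (5 + f)*(1/(2*f)) = (5 + f)/(2*f))
Y(W) = 10/3 (Y(W) = 7/3 - ⅓*(-3) = 7/3 + 1 = 10/3)
H(-4)*43 + √(12 + Y(6)) = ((½)*(5 - 4)/(-4))*43 + √(12 + 10/3) = ((½)*(-¼)*1)*43 + √(46/3) = -⅛*43 + √138/3 = -43/8 + √138/3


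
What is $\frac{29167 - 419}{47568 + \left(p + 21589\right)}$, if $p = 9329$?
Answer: $\frac{14374}{39243} \approx 0.36628$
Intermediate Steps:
$\frac{29167 - 419}{47568 + \left(p + 21589\right)} = \frac{29167 - 419}{47568 + \left(9329 + 21589\right)} = \frac{28748}{47568 + 30918} = \frac{28748}{78486} = 28748 \cdot \frac{1}{78486} = \frac{14374}{39243}$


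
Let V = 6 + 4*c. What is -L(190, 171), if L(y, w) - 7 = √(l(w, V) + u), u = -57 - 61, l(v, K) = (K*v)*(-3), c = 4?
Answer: -7 - 2*I*√2851 ≈ -7.0 - 106.79*I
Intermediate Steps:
V = 22 (V = 6 + 4*4 = 6 + 16 = 22)
l(v, K) = -3*K*v
u = -118
L(y, w) = 7 + √(-118 - 66*w) (L(y, w) = 7 + √(-3*22*w - 118) = 7 + √(-66*w - 118) = 7 + √(-118 - 66*w))
-L(190, 171) = -(7 + √(-118 - 66*171)) = -(7 + √(-118 - 11286)) = -(7 + √(-11404)) = -(7 + 2*I*√2851) = -7 - 2*I*√2851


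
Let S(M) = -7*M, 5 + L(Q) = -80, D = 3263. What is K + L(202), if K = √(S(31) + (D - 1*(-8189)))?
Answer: -85 + √11235 ≈ 20.995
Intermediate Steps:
L(Q) = -85 (L(Q) = -5 - 80 = -85)
K = √11235 (K = √(-7*31 + (3263 - 1*(-8189))) = √(-217 + (3263 + 8189)) = √(-217 + 11452) = √11235 ≈ 106.00)
K + L(202) = √11235 - 85 = -85 + √11235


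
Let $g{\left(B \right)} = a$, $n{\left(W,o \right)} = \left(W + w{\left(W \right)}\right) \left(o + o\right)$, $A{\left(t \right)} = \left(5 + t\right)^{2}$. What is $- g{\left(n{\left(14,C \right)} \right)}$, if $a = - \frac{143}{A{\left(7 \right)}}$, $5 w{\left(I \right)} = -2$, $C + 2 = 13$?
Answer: $\frac{143}{144} \approx 0.99306$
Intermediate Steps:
$C = 11$ ($C = -2 + 13 = 11$)
$w{\left(I \right)} = - \frac{2}{5}$ ($w{\left(I \right)} = \frac{1}{5} \left(-2\right) = - \frac{2}{5}$)
$n{\left(W,o \right)} = 2 o \left(- \frac{2}{5} + W\right)$ ($n{\left(W,o \right)} = \left(W - \frac{2}{5}\right) \left(o + o\right) = \left(- \frac{2}{5} + W\right) 2 o = 2 o \left(- \frac{2}{5} + W\right)$)
$a = - \frac{143}{144}$ ($a = - \frac{143}{\left(5 + 7\right)^{2}} = - \frac{143}{12^{2}} = - \frac{143}{144} \approx -0.99306$)
$g{\left(B \right)} = - \frac{143}{144}$
$- g{\left(n{\left(14,C \right)} \right)} = \left(-1\right) \left(- \frac{143}{144}\right) = \frac{143}{144}$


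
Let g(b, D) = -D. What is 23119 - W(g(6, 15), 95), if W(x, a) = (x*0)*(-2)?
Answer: 23119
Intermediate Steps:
W(x, a) = 0 (W(x, a) = 0*(-2) = 0)
23119 - W(g(6, 15), 95) = 23119 - 1*0 = 23119 + 0 = 23119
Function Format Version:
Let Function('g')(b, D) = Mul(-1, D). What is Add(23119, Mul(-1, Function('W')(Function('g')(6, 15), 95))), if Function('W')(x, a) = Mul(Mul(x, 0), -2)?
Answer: 23119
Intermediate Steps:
Function('W')(x, a) = 0 (Function('W')(x, a) = Mul(0, -2) = 0)
Add(23119, Mul(-1, Function('W')(Function('g')(6, 15), 95))) = Add(23119, Mul(-1, 0)) = Add(23119, 0) = 23119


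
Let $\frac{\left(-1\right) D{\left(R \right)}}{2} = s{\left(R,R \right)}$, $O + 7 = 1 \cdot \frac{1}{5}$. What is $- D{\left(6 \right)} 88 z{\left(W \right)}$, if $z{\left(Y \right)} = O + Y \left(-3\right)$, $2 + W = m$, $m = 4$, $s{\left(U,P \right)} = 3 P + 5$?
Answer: $- \frac{259072}{5} \approx -51814.0$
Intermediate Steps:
$s{\left(U,P \right)} = 5 + 3 P$
$O = - \frac{34}{5}$ ($O = -7 + 1 \cdot \frac{1}{5} = -7 + \frac{1}{5} = - \frac{34}{5} \approx -6.8$)
$W = 2$ ($W = -2 + 4 = 2$)
$z{\left(Y \right)} = - \frac{34}{5} - 3 Y$ ($z{\left(Y \right)} = - \frac{34}{5} + Y \left(-3\right) = - \frac{34}{5} - 3 Y$)
$D{\left(R \right)} = -10 - 6 R$ ($D{\left(R \right)} = - 2 \left(5 + 3 R\right) = -10 - 6 R$)
$- D{\left(6 \right)} 88 z{\left(W \right)} = - (-10 - 36) 88 \left(- \frac{34}{5} - 6\right) = \left(-1\right) \left(-46\right) 88 \left(- \frac{64}{5}\right) = 46 \cdot 88 \left(- \frac{64}{5}\right) = 4048 \left(- \frac{64}{5}\right) = - \frac{259072}{5}$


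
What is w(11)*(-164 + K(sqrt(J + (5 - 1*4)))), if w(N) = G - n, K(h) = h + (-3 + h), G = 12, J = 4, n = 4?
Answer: -1336 + 16*sqrt(5) ≈ -1300.2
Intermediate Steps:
K(h) = -3 + 2*h
w(N) = 8 (w(N) = 12 - 1*4 = 12 - 4 = 8)
w(11)*(-164 + K(sqrt(J + (5 - 1*4)))) = 8*(-164 + (-3 + 2*sqrt(4 + (5 - 1*4)))) = 8*(-164 + (-3 + 2*sqrt(4 + (5 - 4)))) = 8*(-164 + (-3 + 2*sqrt(4 + 1))) = 8*(-164 + (-3 + 2*sqrt(5))) = 8*(-167 + 2*sqrt(5)) = -1336 + 16*sqrt(5)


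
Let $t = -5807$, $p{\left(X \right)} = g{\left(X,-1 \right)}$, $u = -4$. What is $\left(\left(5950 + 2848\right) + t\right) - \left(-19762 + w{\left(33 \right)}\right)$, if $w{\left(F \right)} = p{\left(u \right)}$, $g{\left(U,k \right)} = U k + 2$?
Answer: $22747$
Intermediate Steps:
$g{\left(U,k \right)} = 2 + U k$
$p{\left(X \right)} = 2 - X$ ($p{\left(X \right)} = 2 + X \left(-1\right) = 2 - X$)
$w{\left(F \right)} = 6$ ($w{\left(F \right)} = 2 - -4 = 2 + 4 = 6$)
$\left(\left(5950 + 2848\right) + t\right) - \left(-19762 + w{\left(33 \right)}\right) = \left(\left(5950 + 2848\right) - 5807\right) + \left(19762 - 6\right) = \left(8798 - 5807\right) + \left(19762 - 6\right) = 2991 + 19756 = 22747$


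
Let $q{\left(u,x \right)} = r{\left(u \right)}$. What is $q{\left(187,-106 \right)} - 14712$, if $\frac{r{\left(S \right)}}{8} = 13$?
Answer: $-14608$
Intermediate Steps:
$r{\left(S \right)} = 104$ ($r{\left(S \right)} = 8 \cdot 13 = 104$)
$q{\left(u,x \right)} = 104$
$q{\left(187,-106 \right)} - 14712 = 104 - 14712 = -14608$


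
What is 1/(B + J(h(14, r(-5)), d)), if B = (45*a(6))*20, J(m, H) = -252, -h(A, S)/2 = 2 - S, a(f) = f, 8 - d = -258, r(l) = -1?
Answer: 1/5148 ≈ 0.00019425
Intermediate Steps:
d = 266 (d = 8 - 1*(-258) = 8 + 258 = 266)
h(A, S) = -4 + 2*S (h(A, S) = -2*(2 - S) = -4 + 2*S)
B = 5400 (B = (45*6)*20 = 270*20 = 5400)
1/(B + J(h(14, r(-5)), d)) = 1/(5400 - 252) = 1/5148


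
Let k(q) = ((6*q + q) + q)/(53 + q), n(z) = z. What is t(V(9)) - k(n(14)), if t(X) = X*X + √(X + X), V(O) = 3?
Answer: 491/67 + √6 ≈ 9.7778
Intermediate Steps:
k(q) = 8*q/(53 + q) (k(q) = (7*q + q)/(53 + q) = (8*q)/(53 + q) = 8*q/(53 + q))
t(X) = X² + √2*√X (t(X) = X² + √(2*X) = X² + √2*√X)
t(V(9)) - k(n(14)) = (3² + √2*√3) - 8*14/(53 + 14) = (9 + √6) - 8*14/67 = (9 + √6) - 1*112/67 = (9 + √6) - 112/67 = 491/67 + √6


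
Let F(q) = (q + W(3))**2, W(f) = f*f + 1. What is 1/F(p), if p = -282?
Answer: 1/73984 ≈ 1.3516e-5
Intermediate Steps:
W(f) = 1 + f**2 (W(f) = f**2 + 1 = 1 + f**2)
F(q) = (10 + q)**2 (F(q) = (q + (1 + 3**2))**2 = (q + (1 + 9))**2 = (q + 10)**2 = (10 + q)**2)
1/F(p) = 1/((10 - 282)**2) = 1/((-272)**2) = 1/73984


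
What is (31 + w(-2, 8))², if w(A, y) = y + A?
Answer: 1369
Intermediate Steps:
w(A, y) = A + y
(31 + w(-2, 8))² = (31 + (-2 + 8))² = (31 + 6)² = 37² = 1369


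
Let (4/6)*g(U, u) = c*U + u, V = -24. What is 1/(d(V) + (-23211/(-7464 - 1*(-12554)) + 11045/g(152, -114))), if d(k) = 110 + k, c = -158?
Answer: 36846510/2989531621 ≈ 0.012325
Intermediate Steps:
g(U, u) = -237*U + 3*u/2 (g(U, u) = 3*(-158*U + u)/2 = 3*(u - 158*U)/2 = -237*U + 3*u/2)
1/(d(V) + (-23211/(-7464 - 1*(-12554)) + 11045/g(152, -114))) = 1/((110 - 24) + (-23211/(-7464 - 1*(-12554)) + 11045/(-237*152 + (3/2)*(-114)))) = 1/(86 + (-23211/(-7464 + 12554) + 11045/(-36024 - 171))) = 1/(86 + (-23211/5090 + 11045/(-36195))) = 1/(86 + (-23211*1/5090 + 11045*(-1/36195))) = 1/(86 + (-23211/5090 - 2209/7239)) = 1/(86 - 179268239/36846510) = 1/(2989531621/36846510) = 36846510/2989531621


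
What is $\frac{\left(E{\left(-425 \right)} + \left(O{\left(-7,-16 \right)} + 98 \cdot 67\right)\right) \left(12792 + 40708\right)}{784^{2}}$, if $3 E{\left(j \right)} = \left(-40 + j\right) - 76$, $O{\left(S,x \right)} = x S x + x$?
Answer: $\frac{183678875}{460992} \approx 398.44$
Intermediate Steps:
$O{\left(S,x \right)} = x + S x^{2}$ ($O{\left(S,x \right)} = S x x + x = S x^{2} + x = x + S x^{2}$)
$E{\left(j \right)} = - \frac{116}{3} + \frac{j}{3}$ ($E{\left(j \right)} = \frac{\left(-40 + j\right) - 76}{3} = \frac{-116 + j}{3} = - \frac{116}{3} + \frac{j}{3}$)
$\frac{\left(E{\left(-425 \right)} + \left(O{\left(-7,-16 \right)} + 98 \cdot 67\right)\right) \left(12792 + 40708\right)}{784^{2}} = \frac{\left(\left(- \frac{116}{3} + \frac{1}{3} \left(-425\right)\right) + \left(- 16 \left(1 - -112\right) + 98 \cdot 67\right)\right) \left(12792 + 40708\right)}{784^{2}} = \frac{\left(\left(- \frac{116}{3} - \frac{425}{3}\right) + \left(- 16 \left(1 + 112\right) + 6566\right)\right) 53500}{614656} = \left(- \frac{541}{3} + \left(\left(-16\right) 113 + 6566\right)\right) 53500 \cdot \frac{1}{614656} = \left(- \frac{541}{3} + \left(-1808 + 6566\right)\right) 53500 \cdot \frac{1}{614656} = \left(- \frac{541}{3} + 4758\right) 53500 \cdot \frac{1}{614656} = \frac{13733}{3} \cdot 53500 \cdot \frac{1}{614656} = \frac{734715500}{3} \cdot \frac{1}{614656} = \frac{183678875}{460992}$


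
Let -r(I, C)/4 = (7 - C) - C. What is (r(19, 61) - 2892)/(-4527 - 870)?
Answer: 2432/5397 ≈ 0.45062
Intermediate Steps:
r(I, C) = -28 + 8*C (r(I, C) = -4*((7 - C) - C) = -4*(7 - 2*C) = -28 + 8*C)
(r(19, 61) - 2892)/(-4527 - 870) = ((-28 + 8*61) - 2892)/(-4527 - 870) = ((-28 + 488) - 2892)/(-5397) = (460 - 2892)*(-1/5397) = -2432*(-1/5397) = 2432/5397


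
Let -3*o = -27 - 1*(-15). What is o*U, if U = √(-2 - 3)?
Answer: 4*I*√5 ≈ 8.9443*I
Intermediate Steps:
U = I*√5 (U = √(-5) = I*√5 ≈ 2.2361*I)
o = 4 (o = -(-27 - 1*(-15))/3 = -(-27 + 15)/3 = -⅓*(-12) = 4)
o*U = 4*(I*√5) = 4*I*√5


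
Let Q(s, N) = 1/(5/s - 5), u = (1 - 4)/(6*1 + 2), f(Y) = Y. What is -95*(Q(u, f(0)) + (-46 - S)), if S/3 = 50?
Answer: 204877/11 ≈ 18625.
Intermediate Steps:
S = 150 (S = 3*50 = 150)
u = -3/8 (u = -3/(6 + 2) = -3/8 ≈ -0.37500)
Q(s, N) = 1/(-5 + 5/s)
-95*(Q(u, f(0)) + (-46 - S)) = -95*(-1*(-3/8)/(-5 + 5*(-3/8)) + (-46 - 1*150)) = -95*(-1*(-3/8)/(-5 - 15/8) + (-46 - 150)) = -95*(-1*(-3/8)/(-55/8) - 196) = -95*(-1*(-3/8)*(-8/55) - 196) = -95*(-3/55 - 196) = -95*(-10783/55) = 204877/11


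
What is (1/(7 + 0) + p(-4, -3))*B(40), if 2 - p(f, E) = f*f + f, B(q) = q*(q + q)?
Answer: -220800/7 ≈ -31543.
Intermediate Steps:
B(q) = 2*q² (B(q) = q*(2*q) = 2*q²)
p(f, E) = 2 - f - f² (p(f, E) = 2 - (f*f + f) = 2 - (f² + f) = 2 - (f + f²) = 2 + (-f - f²) = 2 - f - f²)
(1/(7 + 0) + p(-4, -3))*B(40) = (1/(7 + 0) + (2 - 1*(-4) - 1*(-4)²))*(2*40²) = (1/7 + (2 + 4 - 1*16))*(2*1600) = (⅐ + (2 + 4 - 16))*3200 = (⅐ - 10)*3200 = -69/7*3200 = -220800/7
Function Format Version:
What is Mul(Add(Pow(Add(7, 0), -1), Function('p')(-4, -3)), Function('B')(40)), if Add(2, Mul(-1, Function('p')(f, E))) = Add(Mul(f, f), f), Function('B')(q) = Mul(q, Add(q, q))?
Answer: Rational(-220800, 7) ≈ -31543.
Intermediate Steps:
Function('B')(q) = Mul(2, Pow(q, 2)) (Function('B')(q) = Mul(q, Mul(2, q)) = Mul(2, Pow(q, 2)))
Function('p')(f, E) = Add(2, Mul(-1, f), Mul(-1, Pow(f, 2))) (Function('p')(f, E) = Add(2, Mul(-1, Add(Mul(f, f), f))) = Add(2, Mul(-1, Add(Pow(f, 2), f))) = Add(2, Mul(-1, Add(f, Pow(f, 2)))) = Add(2, Add(Mul(-1, f), Mul(-1, Pow(f, 2)))) = Add(2, Mul(-1, f), Mul(-1, Pow(f, 2))))
Mul(Add(Pow(Add(7, 0), -1), Function('p')(-4, -3)), Function('B')(40)) = Mul(Add(Pow(Add(7, 0), -1), Add(2, Mul(-1, -4), Mul(-1, Pow(-4, 2)))), Mul(2, Pow(40, 2))) = Mul(Add(Pow(7, -1), Add(2, 4, Mul(-1, 16))), Mul(2, 1600)) = Mul(Add(Rational(1, 7), Add(2, 4, -16)), 3200) = Mul(Add(Rational(1, 7), -10), 3200) = Mul(Rational(-69, 7), 3200) = Rational(-220800, 7)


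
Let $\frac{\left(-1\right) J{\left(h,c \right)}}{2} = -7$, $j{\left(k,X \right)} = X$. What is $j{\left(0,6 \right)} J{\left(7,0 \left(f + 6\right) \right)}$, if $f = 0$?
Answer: $84$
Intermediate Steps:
$J{\left(h,c \right)} = 14$ ($J{\left(h,c \right)} = \left(-2\right) \left(-7\right) = 14$)
$j{\left(0,6 \right)} J{\left(7,0 \left(f + 6\right) \right)} = 6 \cdot 14 = 84$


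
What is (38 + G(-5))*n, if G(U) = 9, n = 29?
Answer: 1363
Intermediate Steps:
(38 + G(-5))*n = (38 + 9)*29 = 47*29 = 1363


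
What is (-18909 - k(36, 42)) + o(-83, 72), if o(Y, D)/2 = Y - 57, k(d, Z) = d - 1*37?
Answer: -19188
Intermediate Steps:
k(d, Z) = -37 + d (k(d, Z) = d - 37 = -37 + d)
o(Y, D) = -114 + 2*Y (o(Y, D) = 2*(Y - 57) = 2*(-57 + Y) = -114 + 2*Y)
(-18909 - k(36, 42)) + o(-83, 72) = (-18909 - (-37 + 36)) + (-114 + 2*(-83)) = (-18909 - 1*(-1)) + (-114 - 166) = (-18909 + 1) - 280 = -18908 - 280 = -19188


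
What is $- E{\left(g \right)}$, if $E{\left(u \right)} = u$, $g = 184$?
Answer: $-184$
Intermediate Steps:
$- E{\left(g \right)} = \left(-1\right) 184 = -184$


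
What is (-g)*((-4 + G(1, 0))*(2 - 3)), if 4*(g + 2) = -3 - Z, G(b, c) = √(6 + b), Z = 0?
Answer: 11 - 11*√7/4 ≈ 3.7242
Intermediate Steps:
g = -11/4 (g = -2 + (-3 - 1*0)/4 = -2 + (-3 + 0)/4 = -2 + (¼)*(-3) = -2 - ¾ = -11/4 ≈ -2.7500)
(-g)*((-4 + G(1, 0))*(2 - 3)) = (-1*(-11/4))*((-4 + √(6 + 1))*(2 - 3)) = 11*((-4 + √7)*(-1))/4 = 11*(4 - √7)/4 = 11 - 11*√7/4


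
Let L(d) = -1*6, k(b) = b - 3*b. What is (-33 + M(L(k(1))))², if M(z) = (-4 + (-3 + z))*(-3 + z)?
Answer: 7056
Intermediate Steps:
k(b) = -2*b
L(d) = -6
M(z) = (-7 + z)*(-3 + z)
(-33 + M(L(k(1))))² = (-33 + (21 + (-6)² - 10*(-6)))² = (-33 + (21 + 36 + 60))² = (-33 + 117)² = 84² = 7056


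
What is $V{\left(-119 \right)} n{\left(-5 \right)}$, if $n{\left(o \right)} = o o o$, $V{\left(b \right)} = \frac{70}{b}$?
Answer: $\frac{1250}{17} \approx 73.529$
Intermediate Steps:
$n{\left(o \right)} = o^{3}$ ($n{\left(o \right)} = o^{2} o = o^{3}$)
$V{\left(-119 \right)} n{\left(-5 \right)} = \frac{70}{-119} \left(-5\right)^{3} = 70 \left(- \frac{1}{119}\right) \left(-125\right) = \left(- \frac{10}{17}\right) \left(-125\right) = \frac{1250}{17}$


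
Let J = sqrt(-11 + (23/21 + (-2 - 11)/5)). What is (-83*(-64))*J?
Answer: 5312*I*sqrt(137865)/105 ≈ 18784.0*I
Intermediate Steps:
J = I*sqrt(137865)/105 (J = sqrt(-11 + (23*(1/21) - 13*1/5)) = sqrt(-11 + (23/21 - 13/5)) = sqrt(-11 - 158/105) = sqrt(-1313/105) = I*sqrt(137865)/105 ≈ 3.5362*I)
(-83*(-64))*J = (-83*(-64))*(I*sqrt(137865)/105) = 5312*(I*sqrt(137865)/105) = 5312*I*sqrt(137865)/105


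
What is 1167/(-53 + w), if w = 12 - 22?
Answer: -389/21 ≈ -18.524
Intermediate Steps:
w = -10
1167/(-53 + w) = 1167/(-53 - 10) = 1167/(-63) = 1167*(-1/63) = -389/21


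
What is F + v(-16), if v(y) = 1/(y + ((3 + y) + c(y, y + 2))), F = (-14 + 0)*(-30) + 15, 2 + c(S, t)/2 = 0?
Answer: 14354/33 ≈ 434.97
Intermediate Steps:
c(S, t) = -4 (c(S, t) = -4 + 2*0 = -4 + 0 = -4)
F = 435 (F = -14*(-30) + 15 = 420 + 15 = 435)
v(y) = 1/(-1 + 2*y) (v(y) = 1/(y + ((3 + y) - 4)) = 1/(y + (-1 + y)) = 1/(-1 + 2*y))
F + v(-16) = 435 + 1/(-1 + 2*(-16)) = 435 + 1/(-1 - 32) = 435 + 1/(-33) = 435 - 1/33 = 14354/33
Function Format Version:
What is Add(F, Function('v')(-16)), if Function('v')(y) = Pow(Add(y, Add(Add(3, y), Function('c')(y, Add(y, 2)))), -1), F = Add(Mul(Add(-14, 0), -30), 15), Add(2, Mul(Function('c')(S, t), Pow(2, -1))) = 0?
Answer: Rational(14354, 33) ≈ 434.97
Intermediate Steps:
Function('c')(S, t) = -4 (Function('c')(S, t) = Add(-4, Mul(2, 0)) = Add(-4, 0) = -4)
F = 435 (F = Add(Mul(-14, -30), 15) = Add(420, 15) = 435)
Function('v')(y) = Pow(Add(-1, Mul(2, y)), -1) (Function('v')(y) = Pow(Add(y, Add(Add(3, y), -4)), -1) = Pow(Add(y, Add(-1, y)), -1) = Pow(Add(-1, Mul(2, y)), -1))
Add(F, Function('v')(-16)) = Add(435, Pow(Add(-1, Mul(2, -16)), -1)) = Add(435, Pow(Add(-1, -32), -1)) = Add(435, Pow(-33, -1)) = Add(435, Rational(-1, 33)) = Rational(14354, 33)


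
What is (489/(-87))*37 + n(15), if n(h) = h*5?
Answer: -3856/29 ≈ -132.97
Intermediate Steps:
n(h) = 5*h
(489/(-87))*37 + n(15) = (489/(-87))*37 + 5*15 = (489*(-1/87))*37 + 75 = -163/29*37 + 75 = -6031/29 + 75 = -3856/29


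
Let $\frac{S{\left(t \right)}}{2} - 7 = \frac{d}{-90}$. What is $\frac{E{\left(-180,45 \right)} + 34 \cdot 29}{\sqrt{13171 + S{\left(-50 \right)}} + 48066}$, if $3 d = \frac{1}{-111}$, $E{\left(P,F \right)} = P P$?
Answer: $\frac{12023450583930}{17310126328717} - \frac{150237 \sqrt{36551786810}}{17310126328717} \approx 0.69293$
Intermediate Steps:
$E{\left(P,F \right)} = P^{2}$
$d = - \frac{1}{333}$ ($d = \frac{1}{3 \left(-111\right)} = \frac{1}{3} \left(- \frac{1}{111}\right) = - \frac{1}{333} \approx -0.003003$)
$S{\left(t \right)} = \frac{209791}{14985}$ ($S{\left(t \right)} = 14 + 2 \left(- \frac{1}{333 \left(-90\right)}\right) = 14 + 2 \left(\left(- \frac{1}{333}\right) \left(- \frac{1}{90}\right)\right) = 14 + 2 \cdot \frac{1}{29970} = 14 + \frac{1}{14985} = \frac{209791}{14985}$)
$\frac{E{\left(-180,45 \right)} + 34 \cdot 29}{\sqrt{13171 + S{\left(-50 \right)}} + 48066} = \frac{\left(-180\right)^{2} + 34 \cdot 29}{\sqrt{13171 + \frac{209791}{14985}} + 48066} = \frac{32400 + 986}{\sqrt{\frac{197577226}{14985}} + 48066} = \frac{33386}{\frac{\sqrt{36551786810}}{1665} + 48066} = \frac{33386}{48066 + \frac{\sqrt{36551786810}}{1665}}$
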